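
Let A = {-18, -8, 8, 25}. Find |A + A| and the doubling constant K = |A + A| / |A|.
K = |A + A| / |A| = 10/4 = 5/2

Enumerate A + A = {a + b : a, b ∈ A}. With |A| = 4, there are |A|^2 = 16 ordered sum pairs; collecting distinct values, A + A = {-36, -26, -16, -10, 0, 7, 16, 17, 33, 50}, so |A + A| = 10. Thus K = 10/4 = 5/2. For comparison, the minimum possible |A + A| over all 4-element sets is 2·4 − 1 = 7 (so min K = 7/4), attained only by arithmetic progressions.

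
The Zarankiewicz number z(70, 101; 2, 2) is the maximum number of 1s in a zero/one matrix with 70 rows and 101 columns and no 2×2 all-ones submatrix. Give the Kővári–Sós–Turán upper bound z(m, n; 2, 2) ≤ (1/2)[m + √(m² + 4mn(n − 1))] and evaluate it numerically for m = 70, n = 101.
z(70, 101; 2, 2) ≤ (1/2)[70 + √(70² + 4·70·101·100)] = (1/2)[70 + √2832900] = 876.561

Kővári–Sós–Turán: let r_1, ..., r_70 be the row sums and z = Σ r_i the total number of 1s. Each pair of columns can share at most one row with both entries 1 (else a 2×2 all-ones block appears), so Σ_i C(r_i, 2) ≤ C(101, 2) = 5050. By convexity Σ_i C(r_i, 2) ≥ 70·C(z/70, 2) = z(z − 70)/(2·70), giving z² − 70z − 70·101·100 ≤ 0 and hence z ≤ (1/2)[70 + √(4900 + 4·707000)] = (1/2)[70 + √2832900] ≈ (1/2)(70 + 1683.1221) = 876.561.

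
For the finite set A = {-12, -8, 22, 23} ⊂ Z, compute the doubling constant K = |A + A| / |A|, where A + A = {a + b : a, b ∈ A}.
K = |A + A| / |A| = 10/4 = 5/2

Enumerate A + A = {a + b : a, b ∈ A}. With |A| = 4, there are |A|^2 = 16 ordered sum pairs; collecting distinct values, A + A = {-24, -20, -16, 10, 11, 14, 15, 44, 45, 46}, so |A + A| = 10. Thus K = 10/4 = 5/2. For comparison, the minimum possible |A + A| over all 4-element sets is 2·4 − 1 = 7 (so min K = 7/4), attained only by arithmetic progressions.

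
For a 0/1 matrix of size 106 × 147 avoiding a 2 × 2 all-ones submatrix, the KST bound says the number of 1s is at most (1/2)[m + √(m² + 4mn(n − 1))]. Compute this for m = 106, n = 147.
z(106, 147; 2, 2) ≤ (1/2)[106 + √(106² + 4·106·147·146)] = (1/2)[106 + √9111124] = 1562.2319

Kővári–Sós–Turán: let r_1, ..., r_106 be the row sums and z = Σ r_i the total number of 1s. Each pair of columns can share at most one row with both entries 1 (else a 2×2 all-ones block appears), so Σ_i C(r_i, 2) ≤ C(147, 2) = 10731. By convexity Σ_i C(r_i, 2) ≥ 106·C(z/106, 2) = z(z − 106)/(2·106), giving z² − 106z − 106·147·146 ≤ 0 and hence z ≤ (1/2)[106 + √(11236 + 4·2274972)] = (1/2)[106 + √9111124] ≈ (1/2)(106 + 3018.4638) = 1562.2319.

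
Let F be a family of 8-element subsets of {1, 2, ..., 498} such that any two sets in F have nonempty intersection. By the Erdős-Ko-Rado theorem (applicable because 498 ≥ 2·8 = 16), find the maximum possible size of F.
max |F| = C(497, 7) = 1424404020389064

The Erdős-Ko-Rado theorem states: for n ≥ 2k, an intersecting family of k-subsets of an n-element set has size at most C(n − 1, k − 1), with equality for 'star' families {A ⊆ [n] : |A| = k, i ∈ A} (fix an element i). For n = 498, k = 8: C(497, 7) = 1424404020389064.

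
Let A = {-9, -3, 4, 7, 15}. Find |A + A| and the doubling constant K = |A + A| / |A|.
K = |A + A| / |A| = 15/5 = 3

Enumerate A + A = {a + b : a, b ∈ A}. With |A| = 5, there are |A|^2 = 25 ordered sum pairs; collecting distinct values, A + A = {-18, -12, -6, -5, -2, 1, 4, 6, 8, 11, 12, 14, 19, 22, 30}, so |A + A| = 15. Thus K = 15/5 = 3. For comparison, the minimum possible |A + A| over all 5-element sets is 2·5 − 1 = 9 (so min K = 9/5), attained only by arithmetic progressions.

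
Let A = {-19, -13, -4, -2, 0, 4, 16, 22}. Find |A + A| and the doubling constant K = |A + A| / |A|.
K = |A + A| / |A| = 31/8

Enumerate A + A = {a + b : a, b ∈ A}. With |A| = 8, there are |A|^2 = 64 ordered sum pairs; collecting distinct values, A + A = {-38, -32, -26, -23, -21, -19, -17, -15, -13, -9, -8, -6, -4, -3, -2, 0, 2, 3, 4, 8, 9, 12, 14, 16, 18, 20, 22, 26, 32, 38, 44}, so |A + A| = 31. Thus K = 31/8. For comparison, the minimum possible |A + A| over all 8-element sets is 2·8 − 1 = 15 (so min K = 15/8), attained only by arithmetic progressions.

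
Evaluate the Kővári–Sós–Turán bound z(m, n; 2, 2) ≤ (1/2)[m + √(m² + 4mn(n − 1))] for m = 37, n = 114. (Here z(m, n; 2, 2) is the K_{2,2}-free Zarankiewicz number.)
z(37, 114; 2, 2) ≤ (1/2)[37 + √(37² + 4·37·114·113)] = (1/2)[37 + √1907905] = 709.1347

Kővári–Sós–Turán: let r_1, ..., r_37 be the row sums and z = Σ r_i the total number of 1s. Each pair of columns can share at most one row with both entries 1 (else a 2×2 all-ones block appears), so Σ_i C(r_i, 2) ≤ C(114, 2) = 6441. By convexity Σ_i C(r_i, 2) ≥ 37·C(z/37, 2) = z(z − 37)/(2·37), giving z² − 37z − 37·114·113 ≤ 0 and hence z ≤ (1/2)[37 + √(1369 + 4·476634)] = (1/2)[37 + √1907905] ≈ (1/2)(37 + 1381.2693) = 709.1347.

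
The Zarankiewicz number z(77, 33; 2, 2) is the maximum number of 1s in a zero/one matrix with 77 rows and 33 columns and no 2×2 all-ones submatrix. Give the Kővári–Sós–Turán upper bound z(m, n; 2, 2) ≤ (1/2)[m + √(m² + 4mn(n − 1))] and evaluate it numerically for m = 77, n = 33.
z(77, 33; 2, 2) ≤ (1/2)[77 + √(77² + 4·77·33·32)] = (1/2)[77 + √331177] = 326.2399

Kővári–Sós–Turán: let r_1, ..., r_77 be the row sums and z = Σ r_i the total number of 1s. Each pair of columns can share at most one row with both entries 1 (else a 2×2 all-ones block appears), so Σ_i C(r_i, 2) ≤ C(33, 2) = 528. By convexity Σ_i C(r_i, 2) ≥ 77·C(z/77, 2) = z(z − 77)/(2·77), giving z² − 77z − 77·33·32 ≤ 0 and hence z ≤ (1/2)[77 + √(5929 + 4·81312)] = (1/2)[77 + √331177] ≈ (1/2)(77 + 575.4798) = 326.2399.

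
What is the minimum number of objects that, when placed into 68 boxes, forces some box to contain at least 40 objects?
n = (40 − 1)·68 + 1 = 2653

By the generalised pigeonhole principle, to guarantee some box contains ≥ r objects we need more than (r − 1) · k objects total. Threshold: n = (r − 1) · k + 1. With r = 40 and k = 68: n = 39 · 68 + 1 = 2652 + 1 = 2653. For n = 2652 = 39 · 68, we can put exactly 39 objects in every box, avoiding 40 in any single one — so 2653 is tight.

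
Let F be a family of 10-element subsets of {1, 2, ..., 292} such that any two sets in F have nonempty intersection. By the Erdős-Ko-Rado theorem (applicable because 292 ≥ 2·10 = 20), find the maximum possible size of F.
max |F| = C(291, 9) = 36392831777527940

Erdős-Ko-Rado (1961): when n ≥ 2k, max |F| = C(n−1, k−1). The bound is attained by the star {A : i ∈ A} for any fixed i ∈ [n]. Here C(292−1, 10−1) = C(291, 9) = 36392831777527940.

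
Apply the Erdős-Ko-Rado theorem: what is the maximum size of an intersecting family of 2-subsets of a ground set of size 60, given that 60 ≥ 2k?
max |F| = C(59, 1) = 59

The Erdős-Ko-Rado theorem states: for n ≥ 2k, an intersecting family of k-subsets of an n-element set has size at most C(n − 1, k − 1), with equality for 'star' families {A ⊆ [n] : |A| = k, i ∈ A} (fix an element i). For n = 60, k = 2: C(59, 1) = 59.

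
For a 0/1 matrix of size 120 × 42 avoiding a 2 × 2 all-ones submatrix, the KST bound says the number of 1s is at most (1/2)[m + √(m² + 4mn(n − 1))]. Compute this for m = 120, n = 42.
z(120, 42; 2, 2) ≤ (1/2)[120 + √(120² + 4·120·42·41)] = (1/2)[120 + √840960] = 518.5194

Kővári–Sós–Turán: let r_1, ..., r_120 be the row sums and z = Σ r_i the total number of 1s. Each pair of columns can share at most one row with both entries 1 (else a 2×2 all-ones block appears), so Σ_i C(r_i, 2) ≤ C(42, 2) = 861. By convexity Σ_i C(r_i, 2) ≥ 120·C(z/120, 2) = z(z − 120)/(2·120), giving z² − 120z − 120·42·41 ≤ 0 and hence z ≤ (1/2)[120 + √(14400 + 4·206640)] = (1/2)[120 + √840960] ≈ (1/2)(120 + 917.0387) = 518.5194.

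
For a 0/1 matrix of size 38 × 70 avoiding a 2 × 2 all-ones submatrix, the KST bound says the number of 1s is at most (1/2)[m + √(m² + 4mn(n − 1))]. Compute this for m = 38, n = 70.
z(38, 70; 2, 2) ≤ (1/2)[38 + √(38² + 4·38·70·69)] = (1/2)[38 + √735604] = 447.8368

Kővári–Sós–Turán: let r_1, ..., r_38 be the row sums and z = Σ r_i the total number of 1s. Each pair of columns can share at most one row with both entries 1 (else a 2×2 all-ones block appears), so Σ_i C(r_i, 2) ≤ C(70, 2) = 2415. By convexity Σ_i C(r_i, 2) ≥ 38·C(z/38, 2) = z(z − 38)/(2·38), giving z² − 38z − 38·70·69 ≤ 0 and hence z ≤ (1/2)[38 + √(1444 + 4·183540)] = (1/2)[38 + √735604] ≈ (1/2)(38 + 857.6736) = 447.8368.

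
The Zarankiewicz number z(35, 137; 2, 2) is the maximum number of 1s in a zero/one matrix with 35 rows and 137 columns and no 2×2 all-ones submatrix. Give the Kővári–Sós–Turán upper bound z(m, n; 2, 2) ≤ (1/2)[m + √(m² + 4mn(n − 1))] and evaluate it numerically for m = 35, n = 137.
z(35, 137; 2, 2) ≤ (1/2)[35 + √(35² + 4·35·137·136)] = (1/2)[35 + √2609705] = 825.2291

Kővári–Sós–Turán: let r_1, ..., r_35 be the row sums and z = Σ r_i the total number of 1s. Each pair of columns can share at most one row with both entries 1 (else a 2×2 all-ones block appears), so Σ_i C(r_i, 2) ≤ C(137, 2) = 9316. By convexity Σ_i C(r_i, 2) ≥ 35·C(z/35, 2) = z(z − 35)/(2·35), giving z² − 35z − 35·137·136 ≤ 0 and hence z ≤ (1/2)[35 + √(1225 + 4·652120)] = (1/2)[35 + √2609705] ≈ (1/2)(35 + 1615.4581) = 825.2291.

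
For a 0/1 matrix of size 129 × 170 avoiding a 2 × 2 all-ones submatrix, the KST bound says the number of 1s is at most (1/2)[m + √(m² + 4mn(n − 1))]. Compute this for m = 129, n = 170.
z(129, 170; 2, 2) ≤ (1/2)[129 + √(129² + 4·129·170·169)] = (1/2)[129 + √14841321] = 1990.7218

Kővári–Sós–Turán: let r_1, ..., r_129 be the row sums and z = Σ r_i the total number of 1s. Each pair of columns can share at most one row with both entries 1 (else a 2×2 all-ones block appears), so Σ_i C(r_i, 2) ≤ C(170, 2) = 14365. By convexity Σ_i C(r_i, 2) ≥ 129·C(z/129, 2) = z(z − 129)/(2·129), giving z² − 129z − 129·170·169 ≤ 0 and hence z ≤ (1/2)[129 + √(16641 + 4·3706170)] = (1/2)[129 + √14841321] ≈ (1/2)(129 + 3852.4435) = 1990.7218.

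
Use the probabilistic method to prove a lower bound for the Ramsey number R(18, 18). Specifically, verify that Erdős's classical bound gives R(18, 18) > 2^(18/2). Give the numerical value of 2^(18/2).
2^(18/2) = 512; so R(18, 18) > 512

Colour each edge of K_n uniformly at random with red/blue. The expected number of monochromatic K_18 is C(n, 18) · 2 · 2^(−C(18,2)). If C(n, 18) · 2^(1 − C(18,2)) < 1, then with positive probability no monochromatic K_18 exists, so R(18, 18) > n. The standard estimate C(n, 18) ≤ n^18/18! shows this inequality holds whenever n ≤ 2^(18/2) (since 18! · 2^(C(18,2) − 1) > 2^(18^2/2) ≥ n^18). Hence R(18, 18) > 2^(18/2) = 512.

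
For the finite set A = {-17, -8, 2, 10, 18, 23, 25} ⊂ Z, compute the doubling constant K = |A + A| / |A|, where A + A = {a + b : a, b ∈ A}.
K = |A + A| / |A| = 27/7

Enumerate A + A = {a + b : a, b ∈ A}. With |A| = 7, there are |A|^2 = 49 ordered sum pairs; collecting distinct values, A + A = {-34, -25, -16, -15, -7, -6, 1, 2, 4, 6, 8, 10, 12, 15, 17, 20, 25, 27, 28, 33, 35, 36, 41, 43, 46, 48, 50}, so |A + A| = 27. Thus K = 27/7. For comparison, the minimum possible |A + A| over all 7-element sets is 2·7 − 1 = 13 (so min K = 13/7), attained only by arithmetic progressions.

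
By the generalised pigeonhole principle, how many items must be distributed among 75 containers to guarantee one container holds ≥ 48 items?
n = (48 − 1)·75 + 1 = 3526

By the generalised pigeonhole principle, to guarantee some box contains ≥ r objects we need more than (r − 1) · k objects total. Threshold: n = (r − 1) · k + 1. With r = 48 and k = 75: n = 47 · 75 + 1 = 3525 + 1 = 3526. For n = 3525 = 47 · 75, we can put exactly 47 objects in every box, avoiding 48 in any single one — so 3526 is tight.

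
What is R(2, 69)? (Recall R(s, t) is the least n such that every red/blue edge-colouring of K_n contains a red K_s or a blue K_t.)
R(2, 69) = 69

R(2, k) = k for all k ≥ 2: in a 2-colouring of K_k, either some edge is red (a red K_2) or all edges are blue (a blue K_k). And K_{68} coloured all-blue has no blue K_69, so R(2, 69) > 68. Hence R(2, 69) = 69.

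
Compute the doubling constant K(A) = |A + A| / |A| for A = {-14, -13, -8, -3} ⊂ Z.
K = |A + A| / |A| = 9/4

Enumerate A + A = {a + b : a, b ∈ A}. With |A| = 4, there are |A|^2 = 16 ordered sum pairs; collecting distinct values, A + A = {-28, -27, -26, -22, -21, -17, -16, -11, -6}, so |A + A| = 9. Thus K = 9/4. For comparison, the minimum possible |A + A| over all 4-element sets is 2·4 − 1 = 7 (so min K = 7/4), attained only by arithmetic progressions.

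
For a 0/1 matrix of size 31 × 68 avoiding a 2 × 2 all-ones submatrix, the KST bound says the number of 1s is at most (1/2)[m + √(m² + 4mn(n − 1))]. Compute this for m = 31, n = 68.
z(31, 68; 2, 2) ≤ (1/2)[31 + √(31² + 4·31·68·67)] = (1/2)[31 + √565905] = 391.6333

Kővári–Sós–Turán: let r_1, ..., r_31 be the row sums and z = Σ r_i the total number of 1s. Each pair of columns can share at most one row with both entries 1 (else a 2×2 all-ones block appears), so Σ_i C(r_i, 2) ≤ C(68, 2) = 2278. By convexity Σ_i C(r_i, 2) ≥ 31·C(z/31, 2) = z(z − 31)/(2·31), giving z² − 31z − 31·68·67 ≤ 0 and hence z ≤ (1/2)[31 + √(961 + 4·141236)] = (1/2)[31 + √565905] ≈ (1/2)(31 + 752.2666) = 391.6333.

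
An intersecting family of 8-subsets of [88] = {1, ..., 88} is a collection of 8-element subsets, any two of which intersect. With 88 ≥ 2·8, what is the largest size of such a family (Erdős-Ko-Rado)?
max |F| = C(87, 7) = 5843355957

Erdős-Ko-Rado (1961): when n ≥ 2k, max |F| = C(n−1, k−1). The bound is attained by the star {A : i ∈ A} for any fixed i ∈ [n]. Here C(88−1, 8−1) = C(87, 7) = 5843355957.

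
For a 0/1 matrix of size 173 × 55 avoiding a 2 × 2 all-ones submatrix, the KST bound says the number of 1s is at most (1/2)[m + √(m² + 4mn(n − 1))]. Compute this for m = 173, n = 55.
z(173, 55; 2, 2) ≤ (1/2)[173 + √(173² + 4·173·55·54)] = (1/2)[173 + √2085169] = 808.5057

Kővári–Sós–Turán: let r_1, ..., r_173 be the row sums and z = Σ r_i the total number of 1s. Each pair of columns can share at most one row with both entries 1 (else a 2×2 all-ones block appears), so Σ_i C(r_i, 2) ≤ C(55, 2) = 1485. By convexity Σ_i C(r_i, 2) ≥ 173·C(z/173, 2) = z(z − 173)/(2·173), giving z² − 173z − 173·55·54 ≤ 0 and hence z ≤ (1/2)[173 + √(29929 + 4·513810)] = (1/2)[173 + √2085169] ≈ (1/2)(173 + 1444.0114) = 808.5057.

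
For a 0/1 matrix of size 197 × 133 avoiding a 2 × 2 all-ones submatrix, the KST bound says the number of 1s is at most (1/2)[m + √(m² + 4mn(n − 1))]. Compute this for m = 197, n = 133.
z(197, 133; 2, 2) ≤ (1/2)[197 + √(197² + 4·197·133·132)] = (1/2)[197 + √13872937] = 1960.8196

Kővári–Sós–Turán: let r_1, ..., r_197 be the row sums and z = Σ r_i the total number of 1s. Each pair of columns can share at most one row with both entries 1 (else a 2×2 all-ones block appears), so Σ_i C(r_i, 2) ≤ C(133, 2) = 8778. By convexity Σ_i C(r_i, 2) ≥ 197·C(z/197, 2) = z(z − 197)/(2·197), giving z² − 197z − 197·133·132 ≤ 0 and hence z ≤ (1/2)[197 + √(38809 + 4·3458532)] = (1/2)[197 + √13872937] ≈ (1/2)(197 + 3724.6392) = 1960.8196.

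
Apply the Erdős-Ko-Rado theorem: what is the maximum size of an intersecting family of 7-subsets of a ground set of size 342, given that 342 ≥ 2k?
max |F| = C(341, 6) = 2089230591448

The Erdős-Ko-Rado theorem states: for n ≥ 2k, an intersecting family of k-subsets of an n-element set has size at most C(n − 1, k − 1), with equality for 'star' families {A ⊆ [n] : |A| = k, i ∈ A} (fix an element i). For n = 342, k = 7: C(341, 6) = 2089230591448.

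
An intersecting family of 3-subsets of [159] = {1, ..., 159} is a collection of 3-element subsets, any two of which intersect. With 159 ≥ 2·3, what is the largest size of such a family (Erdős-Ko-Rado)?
max |F| = C(158, 2) = 12403

The Erdős-Ko-Rado theorem states: for n ≥ 2k, an intersecting family of k-subsets of an n-element set has size at most C(n − 1, k − 1), with equality for 'star' families {A ⊆ [n] : |A| = k, i ∈ A} (fix an element i). For n = 159, k = 3: C(158, 2) = 12403.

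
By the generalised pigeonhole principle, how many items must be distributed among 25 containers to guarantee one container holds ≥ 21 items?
n = (21 − 1)·25 + 1 = 501

By the generalised pigeonhole principle, to guarantee some box contains ≥ r objects we need more than (r − 1) · k objects total. Threshold: n = (r − 1) · k + 1. With r = 21 and k = 25: n = 20 · 25 + 1 = 500 + 1 = 501. For n = 500 = 20 · 25, we can put exactly 20 objects in every box, avoiding 21 in any single one — so 501 is tight.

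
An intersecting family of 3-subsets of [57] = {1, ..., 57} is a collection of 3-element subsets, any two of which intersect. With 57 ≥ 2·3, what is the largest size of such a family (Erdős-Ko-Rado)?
max |F| = C(56, 2) = 1540

The Erdős-Ko-Rado theorem states: for n ≥ 2k, an intersecting family of k-subsets of an n-element set has size at most C(n − 1, k − 1), with equality for 'star' families {A ⊆ [n] : |A| = k, i ∈ A} (fix an element i). For n = 57, k = 3: C(56, 2) = 1540.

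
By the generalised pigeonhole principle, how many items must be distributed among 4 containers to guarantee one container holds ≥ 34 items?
n = (34 − 1)·4 + 1 = 133

By the generalised pigeonhole principle, to guarantee some box contains ≥ r objects we need more than (r − 1) · k objects total. Threshold: n = (r − 1) · k + 1. With r = 34 and k = 4: n = 33 · 4 + 1 = 132 + 1 = 133. For n = 132 = 33 · 4, we can put exactly 33 objects in every box, avoiding 34 in any single one — so 133 is tight.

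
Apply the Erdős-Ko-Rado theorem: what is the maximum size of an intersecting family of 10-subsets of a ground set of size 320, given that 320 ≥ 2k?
max |F| = C(319, 9) = 84120266027003063

Erdős-Ko-Rado (1961): when n ≥ 2k, max |F| = C(n−1, k−1). The bound is attained by the star {A : i ∈ A} for any fixed i ∈ [n]. Here C(320−1, 10−1) = C(319, 9) = 84120266027003063.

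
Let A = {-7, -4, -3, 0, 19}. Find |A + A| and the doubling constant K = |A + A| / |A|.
K = |A + A| / |A| = 14/5

Enumerate A + A = {a + b : a, b ∈ A}. With |A| = 5, there are |A|^2 = 25 ordered sum pairs; collecting distinct values, A + A = {-14, -11, -10, -8, -7, -6, -4, -3, 0, 12, 15, 16, 19, 38}, so |A + A| = 14. Thus K = 14/5. For comparison, the minimum possible |A + A| over all 5-element sets is 2·5 − 1 = 9 (so min K = 9/5), attained only by arithmetic progressions.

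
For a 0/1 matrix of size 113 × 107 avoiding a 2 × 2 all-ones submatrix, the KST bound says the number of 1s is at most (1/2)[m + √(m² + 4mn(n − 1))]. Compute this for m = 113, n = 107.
z(113, 107; 2, 2) ≤ (1/2)[113 + √(113² + 4·113·107·106)] = (1/2)[113 + √5139353] = 1190.0071

Kővári–Sós–Turán: let r_1, ..., r_113 be the row sums and z = Σ r_i the total number of 1s. Each pair of columns can share at most one row with both entries 1 (else a 2×2 all-ones block appears), so Σ_i C(r_i, 2) ≤ C(107, 2) = 5671. By convexity Σ_i C(r_i, 2) ≥ 113·C(z/113, 2) = z(z − 113)/(2·113), giving z² − 113z − 113·107·106 ≤ 0 and hence z ≤ (1/2)[113 + √(12769 + 4·1281646)] = (1/2)[113 + √5139353] ≈ (1/2)(113 + 2267.0141) = 1190.0071.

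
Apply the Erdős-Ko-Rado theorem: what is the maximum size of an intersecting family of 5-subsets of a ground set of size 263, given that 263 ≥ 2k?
max |F| = C(262, 4) = 191868495

Erdős-Ko-Rado (1961): when n ≥ 2k, max |F| = C(n−1, k−1). The bound is attained by the star {A : i ∈ A} for any fixed i ∈ [n]. Here C(263−1, 5−1) = C(262, 4) = 191868495.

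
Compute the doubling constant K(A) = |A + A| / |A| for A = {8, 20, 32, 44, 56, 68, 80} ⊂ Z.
K = |A + A| / |A| = 13/7

Enumerate A + A = {a + b : a, b ∈ A}. With |A| = 7, there are |A|^2 = 49 ordered sum pairs; collecting distinct values, A + A = {16, 28, 40, 52, 64, 76, 88, 100, 112, 124, 136, 148, 160}, so |A + A| = 13. Thus K = 13/7. Here |A + A| = 2|A| − 1 = 13, the minimum possible — so K = 13/7 is minimal, which holds iff A is an arithmetic progression.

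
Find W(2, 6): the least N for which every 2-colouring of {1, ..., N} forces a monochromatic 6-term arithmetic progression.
W(2, 6) = 1132

This is a classical value, W(2, 6) = 1132, established by combining an explicit 2-colouring of {1, ..., 1131} with no monochromatic 6-AP (giving the lower bound W(2, 6) > 1131) and a finite case analysis / exhaustive computer search showing every 2-colouring of {1, ..., 1132} has such an AP.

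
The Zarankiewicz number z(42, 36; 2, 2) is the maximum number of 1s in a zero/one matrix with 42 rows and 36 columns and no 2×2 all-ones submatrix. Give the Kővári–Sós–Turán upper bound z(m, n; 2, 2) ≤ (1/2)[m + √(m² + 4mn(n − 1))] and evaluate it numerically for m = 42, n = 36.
z(42, 36; 2, 2) ≤ (1/2)[42 + √(42² + 4·42·36·35)] = (1/2)[42 + √213444] = 252

Kővári–Sós–Turán: let r_1, ..., r_42 be the row sums and z = Σ r_i the total number of 1s. Each pair of columns can share at most one row with both entries 1 (else a 2×2 all-ones block appears), so Σ_i C(r_i, 2) ≤ C(36, 2) = 630. By convexity Σ_i C(r_i, 2) ≥ 42·C(z/42, 2) = z(z − 42)/(2·42), giving z² − 42z − 42·36·35 ≤ 0 and hence z ≤ (1/2)[42 + √(1764 + 4·52920)] = (1/2)[42 + √213444] ≈ (1/2)(42 + 462) = 252.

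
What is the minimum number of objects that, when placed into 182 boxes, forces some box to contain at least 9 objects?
n = (9 − 1)·182 + 1 = 1457

By the generalised pigeonhole principle, to guarantee some box contains ≥ r objects we need more than (r − 1) · k objects total. Threshold: n = (r − 1) · k + 1. With r = 9 and k = 182: n = 8 · 182 + 1 = 1456 + 1 = 1457. For n = 1456 = 8 · 182, we can put exactly 8 objects in every box, avoiding 9 in any single one — so 1457 is tight.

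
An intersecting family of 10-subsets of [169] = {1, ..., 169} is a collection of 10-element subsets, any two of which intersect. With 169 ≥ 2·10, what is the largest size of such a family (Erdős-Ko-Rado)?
max |F| = C(168, 9) = 236236542585120

Erdős-Ko-Rado (1961): when n ≥ 2k, max |F| = C(n−1, k−1). The bound is attained by the star {A : i ∈ A} for any fixed i ∈ [n]. Here C(169−1, 10−1) = C(168, 9) = 236236542585120.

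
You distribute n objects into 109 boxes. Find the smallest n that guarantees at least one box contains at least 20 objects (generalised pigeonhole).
n = (20 − 1)·109 + 1 = 2072

By the generalised pigeonhole principle, to guarantee some box contains ≥ r objects we need more than (r − 1) · k objects total. Threshold: n = (r − 1) · k + 1. With r = 20 and k = 109: n = 19 · 109 + 1 = 2071 + 1 = 2072. For n = 2071 = 19 · 109, we can put exactly 19 objects in every box, avoiding 20 in any single one — so 2072 is tight.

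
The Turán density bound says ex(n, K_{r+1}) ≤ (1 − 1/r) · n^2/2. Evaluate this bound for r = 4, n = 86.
Turán density bound = (3/4) · 86^2/2 = 5547/2 ≈ 2773.5

Turán's theorem: ex(n, K_{r+1}) is achieved by the complete r-partite Turán graph T(n, r) with parts as balanced as possible, and is at most (1 − 1/r) · n^2/2. For r = 4, n = 86: the density bound is (3/4) · 7396/2 = 5547/2 ≈ 2773.5. The integer-valued extremum is e(T(86, 4)) = 2773, which is strictly less than the density bound 5547/2 since 4 ∤ 86 (the parts of T(86, 4) cannot all be equal).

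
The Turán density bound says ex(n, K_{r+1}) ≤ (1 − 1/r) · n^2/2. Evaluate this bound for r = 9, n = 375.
Turán density bound = (8/9) · 375^2/2 = 62500

Turán's theorem: ex(n, K_{r+1}) is achieved by the complete r-partite Turán graph T(n, r) with parts as balanced as possible, and is at most (1 − 1/r) · n^2/2. For r = 9, n = 375: the density bound is (8/9) · 140625/2 = 62500. The integer-valued extremum is e(T(375, 9)) = 62499, which is strictly less than the density bound 62500 since 9 ∤ 375 (the parts of T(375, 9) cannot all be equal).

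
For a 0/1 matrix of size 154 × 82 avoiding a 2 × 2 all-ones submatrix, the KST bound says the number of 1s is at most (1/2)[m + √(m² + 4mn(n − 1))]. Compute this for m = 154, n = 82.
z(154, 82; 2, 2) ≤ (1/2)[154 + √(154² + 4·154·82·81)] = (1/2)[154 + √4115188] = 1091.2963

Kővári–Sós–Turán: let r_1, ..., r_154 be the row sums and z = Σ r_i the total number of 1s. Each pair of columns can share at most one row with both entries 1 (else a 2×2 all-ones block appears), so Σ_i C(r_i, 2) ≤ C(82, 2) = 3321. By convexity Σ_i C(r_i, 2) ≥ 154·C(z/154, 2) = z(z − 154)/(2·154), giving z² − 154z − 154·82·81 ≤ 0 and hence z ≤ (1/2)[154 + √(23716 + 4·1022868)] = (1/2)[154 + √4115188] ≈ (1/2)(154 + 2028.5926) = 1091.2963.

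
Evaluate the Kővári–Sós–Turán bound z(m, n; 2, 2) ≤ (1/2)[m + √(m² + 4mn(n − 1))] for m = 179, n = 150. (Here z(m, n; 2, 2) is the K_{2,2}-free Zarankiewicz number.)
z(179, 150; 2, 2) ≤ (1/2)[179 + √(179² + 4·179·150·149)] = (1/2)[179 + √16034641] = 2091.6639

Kővári–Sós–Turán: let r_1, ..., r_179 be the row sums and z = Σ r_i the total number of 1s. Each pair of columns can share at most one row with both entries 1 (else a 2×2 all-ones block appears), so Σ_i C(r_i, 2) ≤ C(150, 2) = 11175. By convexity Σ_i C(r_i, 2) ≥ 179·C(z/179, 2) = z(z − 179)/(2·179), giving z² − 179z − 179·150·149 ≤ 0 and hence z ≤ (1/2)[179 + √(32041 + 4·4000650)] = (1/2)[179 + √16034641] ≈ (1/2)(179 + 4004.3278) = 2091.6639.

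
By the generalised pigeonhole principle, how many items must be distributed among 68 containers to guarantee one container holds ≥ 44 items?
n = (44 − 1)·68 + 1 = 2925

By the generalised pigeonhole principle, to guarantee some box contains ≥ r objects we need more than (r − 1) · k objects total. Threshold: n = (r − 1) · k + 1. With r = 44 and k = 68: n = 43 · 68 + 1 = 2924 + 1 = 2925. For n = 2924 = 43 · 68, we can put exactly 43 objects in every box, avoiding 44 in any single one — so 2925 is tight.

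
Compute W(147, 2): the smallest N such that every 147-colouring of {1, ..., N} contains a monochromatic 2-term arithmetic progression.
W(147, 2) = 147 + 1 = 148

A 2-term AP is any pair of integers, so a monochromatic 2-AP exists iff some colour is used at least twice. With 147 colours, the colouring i ↦ i on {1, ..., 147} uses each colour once, avoiding any monochromatic pair, so W(147, 2) > 147. For {1, ..., 148}, pigeonhole forces two integers of the same colour, which form a monochromatic 2-AP. Hence W(147, 2) = 148.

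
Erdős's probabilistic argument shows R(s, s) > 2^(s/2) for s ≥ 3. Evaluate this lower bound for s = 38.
2^(38/2) = 524288; so R(38, 38) > 524288

Colour each edge of K_n uniformly at random with red/blue. The expected number of monochromatic K_38 is C(n, 38) · 2 · 2^(−C(38,2)). If C(n, 38) · 2^(1 − C(38,2)) < 1, then with positive probability no monochromatic K_38 exists, so R(38, 38) > n. The standard estimate C(n, 38) ≤ n^38/38! shows this inequality holds whenever n ≤ 2^(38/2) (since 38! · 2^(C(38,2) − 1) > 2^(38^2/2) ≥ n^38). Hence R(38, 38) > 2^(38/2) = 524288.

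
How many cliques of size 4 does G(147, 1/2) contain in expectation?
E[# K_4] = C(147, 4) · (1/2)^C(4, 2) = 18671940 / 2^6 = 4667985/16 = 291749.0625

For each 4-subset S of vertices (there are C(147, 4) = 18671940 such S), let X_S = 1 if S induces a K_4 (all C(4, 2) = 6 edges present). Then P(X_S = 1) = (1/2)^6 = 1/64. By linearity of expectation, E[# K_4] = C(147, 4) · (1/2)^6 = 18671940 / 64 = 4667985/16 = 291749.0625.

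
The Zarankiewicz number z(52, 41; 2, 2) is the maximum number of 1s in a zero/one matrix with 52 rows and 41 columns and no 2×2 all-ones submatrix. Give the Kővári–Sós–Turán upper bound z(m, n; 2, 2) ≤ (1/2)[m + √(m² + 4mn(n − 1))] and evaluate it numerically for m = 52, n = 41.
z(52, 41; 2, 2) ≤ (1/2)[52 + √(52² + 4·52·41·40)] = (1/2)[52 + √343824] = 319.1825

Kővári–Sós–Turán: let r_1, ..., r_52 be the row sums and z = Σ r_i the total number of 1s. Each pair of columns can share at most one row with both entries 1 (else a 2×2 all-ones block appears), so Σ_i C(r_i, 2) ≤ C(41, 2) = 820. By convexity Σ_i C(r_i, 2) ≥ 52·C(z/52, 2) = z(z − 52)/(2·52), giving z² − 52z − 52·41·40 ≤ 0 and hence z ≤ (1/2)[52 + √(2704 + 4·85280)] = (1/2)[52 + √343824] ≈ (1/2)(52 + 586.3651) = 319.1825.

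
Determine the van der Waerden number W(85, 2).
W(85, 2) = 85 + 1 = 86

A 2-term AP is any pair of integers, so a monochromatic 2-AP exists iff some colour is used at least twice. With 85 colours, the colouring i ↦ i on {1, ..., 85} uses each colour once, avoiding any monochromatic pair, so W(85, 2) > 85. For {1, ..., 86}, pigeonhole forces two integers of the same colour, which form a monochromatic 2-AP. Hence W(85, 2) = 86.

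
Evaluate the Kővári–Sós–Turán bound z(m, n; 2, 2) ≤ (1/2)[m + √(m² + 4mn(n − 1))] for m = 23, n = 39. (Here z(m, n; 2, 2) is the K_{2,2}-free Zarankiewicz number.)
z(23, 39; 2, 2) ≤ (1/2)[23 + √(23² + 4·23·39·38)] = (1/2)[23 + √136873] = 196.4818

Kővári–Sós–Turán: let r_1, ..., r_23 be the row sums and z = Σ r_i the total number of 1s. Each pair of columns can share at most one row with both entries 1 (else a 2×2 all-ones block appears), so Σ_i C(r_i, 2) ≤ C(39, 2) = 741. By convexity Σ_i C(r_i, 2) ≥ 23·C(z/23, 2) = z(z − 23)/(2·23), giving z² − 23z − 23·39·38 ≤ 0 and hence z ≤ (1/2)[23 + √(529 + 4·34086)] = (1/2)[23 + √136873] ≈ (1/2)(23 + 369.9635) = 196.4818.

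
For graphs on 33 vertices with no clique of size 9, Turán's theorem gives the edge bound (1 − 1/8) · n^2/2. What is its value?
Turán density bound = (7/8) · 33^2/2 = 7623/16 ≈ 476.4375

Turán's theorem: ex(n, K_{r+1}) is achieved by the complete r-partite Turán graph T(n, r) with parts as balanced as possible, and is at most (1 − 1/r) · n^2/2. For r = 8, n = 33: the density bound is (7/8) · 1089/2 = 7623/16 ≈ 476.4375. The integer-valued extremum is e(T(33, 8)) = 476, which is strictly less than the density bound 7623/16 since 8 ∤ 33 (the parts of T(33, 8) cannot all be equal).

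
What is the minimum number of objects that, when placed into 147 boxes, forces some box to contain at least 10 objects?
n = (10 − 1)·147 + 1 = 1324

By the generalised pigeonhole principle, to guarantee some box contains ≥ r objects we need more than (r − 1) · k objects total. Threshold: n = (r − 1) · k + 1. With r = 10 and k = 147: n = 9 · 147 + 1 = 1323 + 1 = 1324. For n = 1323 = 9 · 147, we can put exactly 9 objects in every box, avoiding 10 in any single one — so 1324 is tight.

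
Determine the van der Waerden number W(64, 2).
W(64, 2) = 64 + 1 = 65

A 2-term AP is any pair of integers, so a monochromatic 2-AP exists iff some colour is used at least twice. With 64 colours, the colouring i ↦ i on {1, ..., 64} uses each colour once, avoiding any monochromatic pair, so W(64, 2) > 64. For {1, ..., 65}, pigeonhole forces two integers of the same colour, which form a monochromatic 2-AP. Hence W(64, 2) = 65.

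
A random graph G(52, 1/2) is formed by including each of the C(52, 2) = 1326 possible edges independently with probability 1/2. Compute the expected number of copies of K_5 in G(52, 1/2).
E[# K_5] = C(52, 5) · (1/2)^C(5, 2) = 2598960 / 2^10 = 162435/64 = 2538.046875

For each 5-subset S of vertices (there are C(52, 5) = 2598960 such S), let X_S = 1 if S induces a K_5 (all C(5, 2) = 10 edges present). Then P(X_S = 1) = (1/2)^10 = 1/1024. By linearity of expectation, E[# K_5] = C(52, 5) · (1/2)^10 = 2598960 / 1024 = 162435/64 = 2538.046875.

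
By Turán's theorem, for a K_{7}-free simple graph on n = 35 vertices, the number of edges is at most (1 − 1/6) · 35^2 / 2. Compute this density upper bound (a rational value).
Turán density bound = (5/6) · 35^2/2 = 6125/12 ≈ 510.4167

Turán's theorem: ex(n, K_{r+1}) is achieved by the complete r-partite Turán graph T(n, r) with parts as balanced as possible, and is at most (1 − 1/r) · n^2/2. For r = 6, n = 35: the density bound is (5/6) · 1225/2 = 6125/12 ≈ 510.4167. The integer-valued extremum is e(T(35, 6)) = 510, which is strictly less than the density bound 6125/12 since 6 ∤ 35 (the parts of T(35, 6) cannot all be equal).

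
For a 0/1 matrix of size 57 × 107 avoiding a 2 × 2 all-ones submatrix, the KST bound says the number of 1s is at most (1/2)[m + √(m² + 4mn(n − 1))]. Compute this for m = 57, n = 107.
z(57, 107; 2, 2) ≤ (1/2)[57 + √(57² + 4·57·107·106)] = (1/2)[57 + √2589225] = 833.0534

Kővári–Sós–Turán: let r_1, ..., r_57 be the row sums and z = Σ r_i the total number of 1s. Each pair of columns can share at most one row with both entries 1 (else a 2×2 all-ones block appears), so Σ_i C(r_i, 2) ≤ C(107, 2) = 5671. By convexity Σ_i C(r_i, 2) ≥ 57·C(z/57, 2) = z(z − 57)/(2·57), giving z² − 57z − 57·107·106 ≤ 0 and hence z ≤ (1/2)[57 + √(3249 + 4·646494)] = (1/2)[57 + √2589225] ≈ (1/2)(57 + 1609.1069) = 833.0534.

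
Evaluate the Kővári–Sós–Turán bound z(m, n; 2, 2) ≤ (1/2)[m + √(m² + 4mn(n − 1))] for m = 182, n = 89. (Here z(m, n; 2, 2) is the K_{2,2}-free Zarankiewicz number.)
z(182, 89; 2, 2) ≤ (1/2)[182 + √(182² + 4·182·89·88)] = (1/2)[182 + √5734820] = 1288.3742

Kővári–Sós–Turán: let r_1, ..., r_182 be the row sums and z = Σ r_i the total number of 1s. Each pair of columns can share at most one row with both entries 1 (else a 2×2 all-ones block appears), so Σ_i C(r_i, 2) ≤ C(89, 2) = 3916. By convexity Σ_i C(r_i, 2) ≥ 182·C(z/182, 2) = z(z − 182)/(2·182), giving z² − 182z − 182·89·88 ≤ 0 and hence z ≤ (1/2)[182 + √(33124 + 4·1425424)] = (1/2)[182 + √5734820] ≈ (1/2)(182 + 2394.7484) = 1288.3742.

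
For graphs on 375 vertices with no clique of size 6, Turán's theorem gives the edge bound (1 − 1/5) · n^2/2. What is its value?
Turán density bound = (4/5) · 375^2/2 = 56250

Turán's theorem: ex(n, K_{r+1}) is achieved by the complete r-partite Turán graph T(n, r) with parts as balanced as possible, and is at most (1 − 1/r) · n^2/2. For r = 5, n = 375: the density bound is (4/5) · 140625/2 = 56250. Since 5 ∣ 375, the Turán graph T(375, 5) has parts of equal size 75, and its edge count e(T(375, 5)) = 56250 attains the density bound exactly.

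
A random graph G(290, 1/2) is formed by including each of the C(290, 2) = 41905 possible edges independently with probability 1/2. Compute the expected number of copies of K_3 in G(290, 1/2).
E[# K_3] = C(290, 3) · (1/2)^C(3, 2) = 4022880 / 2^3 = 502860

For each 3-subset S of vertices (there are C(290, 3) = 4022880 such S), let X_S = 1 if S induces a K_3 (all C(3, 2) = 3 edges present). Then P(X_S = 1) = (1/2)^3 = 1/8. By linearity of expectation, E[# K_3] = C(290, 3) · (1/2)^3 = 4022880 / 8 = 502860.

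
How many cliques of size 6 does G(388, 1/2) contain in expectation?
E[# K_6] = C(388, 6) · (1/2)^C(6, 2) = 4558145946816 / 2^15 = 71221030419/512 ≈ 139103575.037109

For each 6-subset S of vertices (there are C(388, 6) = 4558145946816 such S), let X_S = 1 if S induces a K_6 (all C(6, 2) = 15 edges present). Then P(X_S = 1) = (1/2)^15 = 1/32768. By linearity of expectation, E[# K_6] = C(388, 6) · (1/2)^15 = 4558145946816 / 32768 = 71221030419/512 ≈ 139103575.037109.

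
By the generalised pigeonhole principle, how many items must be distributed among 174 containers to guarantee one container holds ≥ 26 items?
n = (26 − 1)·174 + 1 = 4351

By the generalised pigeonhole principle, to guarantee some box contains ≥ r objects we need more than (r − 1) · k objects total. Threshold: n = (r − 1) · k + 1. With r = 26 and k = 174: n = 25 · 174 + 1 = 4350 + 1 = 4351. For n = 4350 = 25 · 174, we can put exactly 25 objects in every box, avoiding 26 in any single one — so 4351 is tight.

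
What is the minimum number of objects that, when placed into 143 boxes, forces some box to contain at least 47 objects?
n = (47 − 1)·143 + 1 = 6579

By the generalised pigeonhole principle, to guarantee some box contains ≥ r objects we need more than (r − 1) · k objects total. Threshold: n = (r − 1) · k + 1. With r = 47 and k = 143: n = 46 · 143 + 1 = 6578 + 1 = 6579. For n = 6578 = 46 · 143, we can put exactly 46 objects in every box, avoiding 47 in any single one — so 6579 is tight.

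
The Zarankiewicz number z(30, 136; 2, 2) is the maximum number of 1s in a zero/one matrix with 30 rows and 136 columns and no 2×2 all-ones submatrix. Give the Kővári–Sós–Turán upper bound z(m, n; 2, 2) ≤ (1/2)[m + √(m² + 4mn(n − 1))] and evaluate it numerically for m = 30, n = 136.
z(30, 136; 2, 2) ≤ (1/2)[30 + √(30² + 4·30·136·135)] = (1/2)[30 + √2204100] = 757.3106

Kővári–Sós–Turán: let r_1, ..., r_30 be the row sums and z = Σ r_i the total number of 1s. Each pair of columns can share at most one row with both entries 1 (else a 2×2 all-ones block appears), so Σ_i C(r_i, 2) ≤ C(136, 2) = 9180. By convexity Σ_i C(r_i, 2) ≥ 30·C(z/30, 2) = z(z − 30)/(2·30), giving z² − 30z − 30·136·135 ≤ 0 and hence z ≤ (1/2)[30 + √(900 + 4·550800)] = (1/2)[30 + √2204100] ≈ (1/2)(30 + 1484.6212) = 757.3106.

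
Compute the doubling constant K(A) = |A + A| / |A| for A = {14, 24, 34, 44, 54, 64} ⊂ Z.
K = |A + A| / |A| = 11/6

Enumerate A + A = {a + b : a, b ∈ A}. With |A| = 6, there are |A|^2 = 36 ordered sum pairs; collecting distinct values, A + A = {28, 38, 48, 58, 68, 78, 88, 98, 108, 118, 128}, so |A + A| = 11. Thus K = 11/6. Here |A + A| = 2|A| − 1 = 11, the minimum possible — so K = 11/6 is minimal, which holds iff A is an arithmetic progression.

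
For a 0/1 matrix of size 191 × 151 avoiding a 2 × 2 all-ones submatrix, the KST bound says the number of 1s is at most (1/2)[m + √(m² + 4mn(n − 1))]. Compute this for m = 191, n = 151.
z(191, 151; 2, 2) ≤ (1/2)[191 + √(191² + 4·191·151·150)] = (1/2)[191 + √17341081] = 2177.6312

Kővári–Sós–Turán: let r_1, ..., r_191 be the row sums and z = Σ r_i the total number of 1s. Each pair of columns can share at most one row with both entries 1 (else a 2×2 all-ones block appears), so Σ_i C(r_i, 2) ≤ C(151, 2) = 11325. By convexity Σ_i C(r_i, 2) ≥ 191·C(z/191, 2) = z(z − 191)/(2·191), giving z² − 191z − 191·151·150 ≤ 0 and hence z ≤ (1/2)[191 + √(36481 + 4·4326150)] = (1/2)[191 + √17341081] ≈ (1/2)(191 + 4164.2624) = 2177.6312.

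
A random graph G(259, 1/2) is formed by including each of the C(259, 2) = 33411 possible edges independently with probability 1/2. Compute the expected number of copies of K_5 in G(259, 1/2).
E[# K_5] = C(259, 5) · (1/2)^C(5, 2) = 9342250176 / 2^10 = 145972659/16 = 9123291.1875

For each 5-subset S of vertices (there are C(259, 5) = 9342250176 such S), let X_S = 1 if S induces a K_5 (all C(5, 2) = 10 edges present). Then P(X_S = 1) = (1/2)^10 = 1/1024. By linearity of expectation, E[# K_5] = C(259, 5) · (1/2)^10 = 9342250176 / 1024 = 145972659/16 = 9123291.1875.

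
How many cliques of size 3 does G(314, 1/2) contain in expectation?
E[# K_3] = C(314, 3) · (1/2)^C(3, 2) = 5110664 / 2^3 = 638833

For each 3-subset S of vertices (there are C(314, 3) = 5110664 such S), let X_S = 1 if S induces a K_3 (all C(3, 2) = 3 edges present). Then P(X_S = 1) = (1/2)^3 = 1/8. By linearity of expectation, E[# K_3] = C(314, 3) · (1/2)^3 = 5110664 / 8 = 638833.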